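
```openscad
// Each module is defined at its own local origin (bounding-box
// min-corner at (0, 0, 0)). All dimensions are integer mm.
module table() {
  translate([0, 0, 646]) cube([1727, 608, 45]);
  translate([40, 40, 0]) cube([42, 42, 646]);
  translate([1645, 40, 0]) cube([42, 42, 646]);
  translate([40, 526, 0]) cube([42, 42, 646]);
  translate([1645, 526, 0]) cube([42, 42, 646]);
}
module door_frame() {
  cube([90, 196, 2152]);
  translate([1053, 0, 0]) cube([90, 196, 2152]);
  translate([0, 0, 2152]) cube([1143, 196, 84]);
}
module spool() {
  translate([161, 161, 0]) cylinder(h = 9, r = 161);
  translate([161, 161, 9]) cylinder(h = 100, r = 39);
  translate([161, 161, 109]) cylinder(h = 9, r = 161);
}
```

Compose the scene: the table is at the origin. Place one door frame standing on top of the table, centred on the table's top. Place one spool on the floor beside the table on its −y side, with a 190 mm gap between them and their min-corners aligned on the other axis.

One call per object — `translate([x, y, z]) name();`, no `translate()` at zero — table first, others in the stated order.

table();
translate([292, 206, 691]) door_frame();
translate([0, -512, 0]) spool();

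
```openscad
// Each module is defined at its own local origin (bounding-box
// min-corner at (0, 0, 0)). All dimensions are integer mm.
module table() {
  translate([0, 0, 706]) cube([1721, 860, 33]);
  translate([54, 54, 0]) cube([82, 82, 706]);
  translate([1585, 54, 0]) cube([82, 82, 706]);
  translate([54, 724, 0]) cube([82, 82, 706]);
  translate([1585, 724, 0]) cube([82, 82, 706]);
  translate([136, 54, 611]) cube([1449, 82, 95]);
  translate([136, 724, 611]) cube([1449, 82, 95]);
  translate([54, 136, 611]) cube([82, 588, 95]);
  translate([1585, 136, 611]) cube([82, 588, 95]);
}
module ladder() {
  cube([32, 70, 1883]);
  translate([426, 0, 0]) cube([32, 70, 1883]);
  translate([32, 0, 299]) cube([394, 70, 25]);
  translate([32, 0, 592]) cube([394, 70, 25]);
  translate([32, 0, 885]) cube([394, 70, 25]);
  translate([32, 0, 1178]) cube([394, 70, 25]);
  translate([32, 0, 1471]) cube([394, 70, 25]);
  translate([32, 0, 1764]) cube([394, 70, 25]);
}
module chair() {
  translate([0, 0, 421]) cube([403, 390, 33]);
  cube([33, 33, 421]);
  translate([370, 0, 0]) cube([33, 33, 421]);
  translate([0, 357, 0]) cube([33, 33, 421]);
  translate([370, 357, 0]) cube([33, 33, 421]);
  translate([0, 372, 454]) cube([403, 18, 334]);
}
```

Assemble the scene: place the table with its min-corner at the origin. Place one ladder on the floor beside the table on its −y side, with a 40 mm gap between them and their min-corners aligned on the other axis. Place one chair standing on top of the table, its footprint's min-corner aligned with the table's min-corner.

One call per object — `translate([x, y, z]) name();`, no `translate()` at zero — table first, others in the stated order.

table();
translate([0, -110, 0]) ladder();
translate([0, 0, 739]) chair();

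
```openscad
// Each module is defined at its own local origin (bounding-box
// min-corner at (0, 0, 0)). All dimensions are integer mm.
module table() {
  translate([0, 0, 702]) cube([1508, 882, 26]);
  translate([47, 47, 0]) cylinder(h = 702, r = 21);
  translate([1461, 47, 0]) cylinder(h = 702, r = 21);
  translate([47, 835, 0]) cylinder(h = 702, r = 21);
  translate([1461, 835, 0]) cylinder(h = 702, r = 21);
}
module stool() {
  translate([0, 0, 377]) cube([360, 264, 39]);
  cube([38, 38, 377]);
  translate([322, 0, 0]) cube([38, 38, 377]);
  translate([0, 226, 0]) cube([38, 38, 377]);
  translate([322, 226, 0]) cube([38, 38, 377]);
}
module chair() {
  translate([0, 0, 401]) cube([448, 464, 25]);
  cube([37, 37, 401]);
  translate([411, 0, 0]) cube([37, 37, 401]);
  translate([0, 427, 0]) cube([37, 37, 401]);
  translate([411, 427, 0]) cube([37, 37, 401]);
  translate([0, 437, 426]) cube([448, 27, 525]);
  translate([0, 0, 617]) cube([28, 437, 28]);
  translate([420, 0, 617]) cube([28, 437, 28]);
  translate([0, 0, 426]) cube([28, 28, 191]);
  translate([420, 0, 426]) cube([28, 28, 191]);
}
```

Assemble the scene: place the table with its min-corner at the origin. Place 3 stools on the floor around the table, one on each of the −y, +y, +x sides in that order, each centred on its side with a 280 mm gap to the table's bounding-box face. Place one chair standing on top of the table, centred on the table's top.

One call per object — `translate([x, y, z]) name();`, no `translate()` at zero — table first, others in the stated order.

table();
translate([574, -544, 0]) stool();
translate([574, 1162, 0]) stool();
translate([1788, 309, 0]) stool();
translate([530, 209, 728]) chair();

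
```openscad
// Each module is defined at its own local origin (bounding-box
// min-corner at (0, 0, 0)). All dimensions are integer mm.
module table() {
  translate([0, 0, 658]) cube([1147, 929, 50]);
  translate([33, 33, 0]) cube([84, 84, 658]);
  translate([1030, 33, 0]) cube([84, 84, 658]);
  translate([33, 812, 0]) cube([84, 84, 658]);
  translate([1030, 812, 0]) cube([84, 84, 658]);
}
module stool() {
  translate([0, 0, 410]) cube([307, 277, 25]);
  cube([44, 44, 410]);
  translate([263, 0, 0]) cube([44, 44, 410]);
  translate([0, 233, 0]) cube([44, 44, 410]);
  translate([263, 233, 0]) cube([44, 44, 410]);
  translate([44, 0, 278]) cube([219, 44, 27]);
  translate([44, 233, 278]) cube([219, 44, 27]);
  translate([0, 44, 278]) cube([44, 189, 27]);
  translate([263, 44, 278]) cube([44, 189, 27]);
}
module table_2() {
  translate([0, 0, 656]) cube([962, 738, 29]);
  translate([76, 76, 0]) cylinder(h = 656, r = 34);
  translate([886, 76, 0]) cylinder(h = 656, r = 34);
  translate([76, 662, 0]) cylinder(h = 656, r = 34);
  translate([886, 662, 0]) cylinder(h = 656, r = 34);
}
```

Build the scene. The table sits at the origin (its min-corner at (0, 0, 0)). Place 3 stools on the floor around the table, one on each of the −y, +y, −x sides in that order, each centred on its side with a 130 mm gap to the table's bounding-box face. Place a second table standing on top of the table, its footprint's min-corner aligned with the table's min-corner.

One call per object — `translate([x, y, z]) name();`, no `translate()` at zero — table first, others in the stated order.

table();
translate([420, -407, 0]) stool();
translate([420, 1059, 0]) stool();
translate([-437, 326, 0]) stool();
translate([0, 0, 708]) table_2();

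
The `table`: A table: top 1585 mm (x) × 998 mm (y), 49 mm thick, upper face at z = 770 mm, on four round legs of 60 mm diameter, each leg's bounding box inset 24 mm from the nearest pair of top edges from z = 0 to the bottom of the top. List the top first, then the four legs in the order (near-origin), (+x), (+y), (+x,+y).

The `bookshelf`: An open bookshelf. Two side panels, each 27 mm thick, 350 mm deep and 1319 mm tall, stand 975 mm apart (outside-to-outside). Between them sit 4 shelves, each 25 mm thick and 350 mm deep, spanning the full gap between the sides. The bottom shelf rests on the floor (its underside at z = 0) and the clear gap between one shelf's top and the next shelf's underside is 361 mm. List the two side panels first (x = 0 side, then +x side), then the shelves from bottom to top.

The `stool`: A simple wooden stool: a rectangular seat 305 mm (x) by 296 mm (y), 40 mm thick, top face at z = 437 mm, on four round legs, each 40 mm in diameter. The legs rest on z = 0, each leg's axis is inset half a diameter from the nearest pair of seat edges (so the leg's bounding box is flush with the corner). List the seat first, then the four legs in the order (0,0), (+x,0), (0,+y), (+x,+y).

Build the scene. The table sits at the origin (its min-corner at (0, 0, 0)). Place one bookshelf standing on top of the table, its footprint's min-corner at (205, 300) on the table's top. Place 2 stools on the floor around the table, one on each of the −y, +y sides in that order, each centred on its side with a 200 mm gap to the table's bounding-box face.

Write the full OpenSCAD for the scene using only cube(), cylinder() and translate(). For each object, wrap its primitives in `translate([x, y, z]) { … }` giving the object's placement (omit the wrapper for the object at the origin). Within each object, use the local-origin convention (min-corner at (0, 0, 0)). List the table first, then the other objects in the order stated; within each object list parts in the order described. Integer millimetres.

translate([0, 0, 721]) cube([1585, 998, 49]);
translate([54, 54, 0]) cylinder(h = 721, r = 30);
translate([1531, 54, 0]) cylinder(h = 721, r = 30);
translate([54, 944, 0]) cylinder(h = 721, r = 30);
translate([1531, 944, 0]) cylinder(h = 721, r = 30);
translate([205, 300, 770]) {
  cube([27, 350, 1319]);
  translate([948, 0, 0]) cube([27, 350, 1319]);
  translate([27, 0, 0]) cube([921, 350, 25]);
  translate([27, 0, 386]) cube([921, 350, 25]);
  translate([27, 0, 772]) cube([921, 350, 25]);
  translate([27, 0, 1158]) cube([921, 350, 25]);
}
translate([640, -496, 0]) {
  translate([0, 0, 397]) cube([305, 296, 40]);
  translate([20, 20, 0]) cylinder(h = 397, r = 20);
  translate([285, 20, 0]) cylinder(h = 397, r = 20);
  translate([20, 276, 0]) cylinder(h = 397, r = 20);
  translate([285, 276, 0]) cylinder(h = 397, r = 20);
}
translate([640, 1198, 0]) {
  translate([0, 0, 397]) cube([305, 296, 40]);
  translate([20, 20, 0]) cylinder(h = 397, r = 20);
  translate([285, 20, 0]) cylinder(h = 397, r = 20);
  translate([20, 276, 0]) cylinder(h = 397, r = 20);
  translate([285, 276, 0]) cylinder(h = 397, r = 20);
}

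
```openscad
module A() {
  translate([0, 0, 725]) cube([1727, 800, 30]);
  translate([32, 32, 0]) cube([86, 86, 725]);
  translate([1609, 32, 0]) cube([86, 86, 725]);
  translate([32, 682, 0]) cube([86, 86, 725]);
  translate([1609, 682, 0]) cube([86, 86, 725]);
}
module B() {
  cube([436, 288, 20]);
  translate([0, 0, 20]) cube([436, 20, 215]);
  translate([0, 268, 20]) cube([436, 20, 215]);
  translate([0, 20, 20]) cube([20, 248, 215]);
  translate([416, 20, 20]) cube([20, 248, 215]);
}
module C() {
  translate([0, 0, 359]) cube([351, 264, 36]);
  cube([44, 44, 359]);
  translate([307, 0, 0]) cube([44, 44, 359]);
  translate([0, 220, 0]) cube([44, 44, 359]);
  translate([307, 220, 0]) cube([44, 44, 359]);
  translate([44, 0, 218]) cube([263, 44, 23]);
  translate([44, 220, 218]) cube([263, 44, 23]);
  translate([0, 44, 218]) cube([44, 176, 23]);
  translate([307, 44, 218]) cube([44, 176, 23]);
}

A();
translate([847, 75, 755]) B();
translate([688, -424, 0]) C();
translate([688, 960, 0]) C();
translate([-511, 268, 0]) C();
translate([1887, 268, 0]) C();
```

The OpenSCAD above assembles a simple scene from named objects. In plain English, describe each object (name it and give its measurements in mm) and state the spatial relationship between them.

A is a table: top 1727 mm (x) × 800 mm (y), 30 mm thick, upper face at z = 755 mm, on four 86×86 mm square legs, each inset 32 mm from the nearest pair of top edges, running from z = 0 to the bottom of the top.

B is an open-topped rectangular box: outside dimensions 436×288×235 mm, with a uniform wall and base thickness of 20 mm. The base is a full 436×288 slab on the floor; four walls sit on top of the base. The front and back walls (the −y and +y sides) span the full width; the two side walls fit between them.

C is a four-legged stool. The seat is a 351×264×36 mm slab whose top surface is at z = 395 mm; four square legs, each 44×44 mm in cross-section, run from the floor (z = 0) to the underside of the seat, each flush with a corner of the seat. Four stretchers, 44 mm wide and 23 mm tall, connect adjacent legs with their undersides at z = 218 mm, each running between the inner faces of the legs it joins and aligned with the legs' outer faces on the other axis.

The open box is on top of the table. Four stools sit around the table at the −y, +y, −x, +x sides.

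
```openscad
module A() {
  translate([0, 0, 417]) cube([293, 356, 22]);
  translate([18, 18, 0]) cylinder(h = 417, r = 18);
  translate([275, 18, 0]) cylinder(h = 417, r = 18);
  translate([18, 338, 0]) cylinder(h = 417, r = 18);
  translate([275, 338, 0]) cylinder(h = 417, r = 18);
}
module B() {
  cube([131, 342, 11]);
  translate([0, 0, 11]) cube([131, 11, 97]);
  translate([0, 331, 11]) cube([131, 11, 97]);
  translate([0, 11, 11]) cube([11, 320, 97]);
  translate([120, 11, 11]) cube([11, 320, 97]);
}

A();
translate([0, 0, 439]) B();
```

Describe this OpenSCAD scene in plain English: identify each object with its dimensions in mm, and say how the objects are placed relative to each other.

A is a four-legged stool. The seat is 293×356 mm, 22 mm thick, top at z = 439 mm. It stands on four round legs, each 36 mm in diameter, from z = 0 to the seat underside, each leg's axis is inset half a diameter from the nearest pair of seat edges (so the leg's bounding box is flush with the corner).

B is an open-topped rectangular box: outside dimensions 131×342×108 mm, with a uniform wall and base thickness of 11 mm. The base is a full 131×342 slab on the floor; four walls sit on top of the base. The front and back walls (the −y and +y sides) span the full width; the two side walls fit between them.

The open box is on top of the stool.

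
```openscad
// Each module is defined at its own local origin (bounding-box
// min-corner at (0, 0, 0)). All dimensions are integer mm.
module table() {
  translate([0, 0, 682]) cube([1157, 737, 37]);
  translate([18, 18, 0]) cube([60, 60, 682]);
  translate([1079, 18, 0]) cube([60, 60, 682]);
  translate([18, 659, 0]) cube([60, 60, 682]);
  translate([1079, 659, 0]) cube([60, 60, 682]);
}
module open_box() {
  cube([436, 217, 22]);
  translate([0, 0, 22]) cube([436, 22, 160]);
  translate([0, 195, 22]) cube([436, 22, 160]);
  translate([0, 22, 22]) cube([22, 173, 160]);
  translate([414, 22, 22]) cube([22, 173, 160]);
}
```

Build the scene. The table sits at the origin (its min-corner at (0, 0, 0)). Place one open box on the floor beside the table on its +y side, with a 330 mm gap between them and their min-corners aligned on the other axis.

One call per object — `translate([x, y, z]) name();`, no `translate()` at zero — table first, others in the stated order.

table();
translate([0, 1067, 0]) open_box();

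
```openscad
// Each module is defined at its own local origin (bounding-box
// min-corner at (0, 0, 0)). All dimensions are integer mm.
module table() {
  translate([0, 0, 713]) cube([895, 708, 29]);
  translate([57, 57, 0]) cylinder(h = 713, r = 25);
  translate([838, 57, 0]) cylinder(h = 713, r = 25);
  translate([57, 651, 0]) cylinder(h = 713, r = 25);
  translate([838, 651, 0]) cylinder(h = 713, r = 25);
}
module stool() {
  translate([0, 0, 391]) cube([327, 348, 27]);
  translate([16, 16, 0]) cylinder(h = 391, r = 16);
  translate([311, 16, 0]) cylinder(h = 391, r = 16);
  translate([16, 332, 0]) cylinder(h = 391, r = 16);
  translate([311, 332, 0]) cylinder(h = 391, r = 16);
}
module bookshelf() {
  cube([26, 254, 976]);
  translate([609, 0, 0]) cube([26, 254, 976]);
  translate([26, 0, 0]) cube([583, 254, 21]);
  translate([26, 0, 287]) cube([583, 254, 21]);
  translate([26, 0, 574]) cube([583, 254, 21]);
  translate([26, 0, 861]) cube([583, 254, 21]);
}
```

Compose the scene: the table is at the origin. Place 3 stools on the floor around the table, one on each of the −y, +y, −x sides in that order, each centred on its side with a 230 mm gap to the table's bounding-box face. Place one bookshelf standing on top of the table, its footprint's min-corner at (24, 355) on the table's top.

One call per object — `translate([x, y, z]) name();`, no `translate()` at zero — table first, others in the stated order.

table();
translate([284, -578, 0]) stool();
translate([284, 938, 0]) stool();
translate([-557, 180, 0]) stool();
translate([24, 355, 742]) bookshelf();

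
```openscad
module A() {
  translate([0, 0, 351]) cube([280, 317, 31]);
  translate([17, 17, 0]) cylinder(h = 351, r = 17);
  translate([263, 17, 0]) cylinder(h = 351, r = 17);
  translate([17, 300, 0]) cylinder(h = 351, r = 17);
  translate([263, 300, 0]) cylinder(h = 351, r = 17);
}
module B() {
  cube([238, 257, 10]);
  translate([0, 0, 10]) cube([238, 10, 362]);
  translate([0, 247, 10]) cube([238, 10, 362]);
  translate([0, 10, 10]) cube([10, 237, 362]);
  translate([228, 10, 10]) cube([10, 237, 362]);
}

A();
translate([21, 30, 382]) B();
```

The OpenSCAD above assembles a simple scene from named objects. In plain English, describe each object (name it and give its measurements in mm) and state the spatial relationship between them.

A is a simple wooden stool: a rectangular seat 280 mm (x) by 317 mm (y), 31 mm thick, top face at z = 382 mm, on four round legs, each 34 mm in diameter. The legs rest on z = 0, each leg's axis is inset half a diameter from the nearest pair of seat edges (so the leg's bounding box is flush with the corner).

B is an open storage box with external size 238×257×372 mm and wall thickness 10 mm (the base is also 10 mm thick). The base covers the whole footprint; the four walls stand on the base, with the y-facing walls full-width and the x-facing walls fitting between their inner faces.

The open box is on top of the stool, centred.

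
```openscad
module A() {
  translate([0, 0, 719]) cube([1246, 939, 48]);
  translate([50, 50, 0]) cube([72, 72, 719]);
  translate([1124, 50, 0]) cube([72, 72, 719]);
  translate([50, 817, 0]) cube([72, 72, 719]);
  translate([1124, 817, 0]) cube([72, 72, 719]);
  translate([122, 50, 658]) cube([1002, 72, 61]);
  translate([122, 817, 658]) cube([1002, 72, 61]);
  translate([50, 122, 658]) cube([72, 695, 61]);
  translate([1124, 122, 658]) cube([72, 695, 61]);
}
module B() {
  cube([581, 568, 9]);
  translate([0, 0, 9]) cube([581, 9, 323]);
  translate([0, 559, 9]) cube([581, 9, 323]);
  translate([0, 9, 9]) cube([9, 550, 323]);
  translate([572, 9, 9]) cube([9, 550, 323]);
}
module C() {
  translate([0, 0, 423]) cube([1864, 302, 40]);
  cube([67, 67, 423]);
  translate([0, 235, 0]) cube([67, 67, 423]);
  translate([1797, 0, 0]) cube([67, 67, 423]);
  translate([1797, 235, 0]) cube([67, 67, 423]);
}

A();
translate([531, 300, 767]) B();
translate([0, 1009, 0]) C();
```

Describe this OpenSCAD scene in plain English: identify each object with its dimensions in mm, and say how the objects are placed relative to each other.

A is a table: top 1246 mm (x) × 939 mm (y), 48 mm thick, upper face at z = 767 mm, on four 72×72 mm square legs, each inset 50 mm from the nearest pair of top edges, running from z = 0 to the bottom of the top. Four apron rails, 72 mm thick and 61 mm tall, run between adjacent legs with their top edges flush with the underside of the top and their outer faces flush with the legs' outer faces.

B is an open storage box with external size 581×568×332 mm and wall thickness 9 mm (the base is also 9 mm thick). The base covers the whole footprint; the four walls stand on the base, with the y-facing walls full-width and the x-facing walls fitting between their inner faces.

C is a long wooden bench with a 1864 mm (x) × 302 mm (y) seat, 40 mm thick, its top surface 463 mm above the floor. Four 67 mm square legs at the seat corners, flush with the edges, run from z = 0 to the seat underside.

The open box is on top of the table. The bench is on the floor beside the table on its +y side.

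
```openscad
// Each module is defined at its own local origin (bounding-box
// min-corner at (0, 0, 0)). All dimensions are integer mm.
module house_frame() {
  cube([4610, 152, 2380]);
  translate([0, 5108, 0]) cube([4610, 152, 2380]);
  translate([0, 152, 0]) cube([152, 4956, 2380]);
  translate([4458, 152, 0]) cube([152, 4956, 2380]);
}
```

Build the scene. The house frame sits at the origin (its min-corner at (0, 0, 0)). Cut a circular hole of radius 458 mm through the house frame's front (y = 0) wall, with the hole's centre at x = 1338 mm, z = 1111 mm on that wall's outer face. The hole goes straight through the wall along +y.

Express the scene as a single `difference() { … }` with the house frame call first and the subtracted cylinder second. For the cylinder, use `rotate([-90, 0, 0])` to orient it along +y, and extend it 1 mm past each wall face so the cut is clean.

difference() {
  house_frame();
  translate([1338, -1, 1111]) rotate([-90, 0, 0]) cylinder(h = 154, r = 458);
}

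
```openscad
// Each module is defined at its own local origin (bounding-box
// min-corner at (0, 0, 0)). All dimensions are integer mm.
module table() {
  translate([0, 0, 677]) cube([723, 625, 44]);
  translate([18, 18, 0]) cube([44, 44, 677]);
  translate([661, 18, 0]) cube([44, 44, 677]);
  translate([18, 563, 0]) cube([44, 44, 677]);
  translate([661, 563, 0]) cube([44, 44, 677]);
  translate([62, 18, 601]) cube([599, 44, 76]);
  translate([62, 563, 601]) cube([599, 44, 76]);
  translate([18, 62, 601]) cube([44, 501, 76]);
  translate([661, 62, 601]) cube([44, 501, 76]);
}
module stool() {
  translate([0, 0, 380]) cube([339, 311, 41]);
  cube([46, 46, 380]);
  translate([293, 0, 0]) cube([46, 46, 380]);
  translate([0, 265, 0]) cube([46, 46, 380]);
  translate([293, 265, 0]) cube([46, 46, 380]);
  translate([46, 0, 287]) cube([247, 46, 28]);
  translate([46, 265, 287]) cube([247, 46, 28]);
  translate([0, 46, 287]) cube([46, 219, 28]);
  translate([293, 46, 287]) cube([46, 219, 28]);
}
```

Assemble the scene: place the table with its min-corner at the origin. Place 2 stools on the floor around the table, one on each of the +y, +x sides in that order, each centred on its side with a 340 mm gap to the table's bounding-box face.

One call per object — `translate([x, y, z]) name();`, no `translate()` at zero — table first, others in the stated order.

table();
translate([192, 965, 0]) stool();
translate([1063, 157, 0]) stool();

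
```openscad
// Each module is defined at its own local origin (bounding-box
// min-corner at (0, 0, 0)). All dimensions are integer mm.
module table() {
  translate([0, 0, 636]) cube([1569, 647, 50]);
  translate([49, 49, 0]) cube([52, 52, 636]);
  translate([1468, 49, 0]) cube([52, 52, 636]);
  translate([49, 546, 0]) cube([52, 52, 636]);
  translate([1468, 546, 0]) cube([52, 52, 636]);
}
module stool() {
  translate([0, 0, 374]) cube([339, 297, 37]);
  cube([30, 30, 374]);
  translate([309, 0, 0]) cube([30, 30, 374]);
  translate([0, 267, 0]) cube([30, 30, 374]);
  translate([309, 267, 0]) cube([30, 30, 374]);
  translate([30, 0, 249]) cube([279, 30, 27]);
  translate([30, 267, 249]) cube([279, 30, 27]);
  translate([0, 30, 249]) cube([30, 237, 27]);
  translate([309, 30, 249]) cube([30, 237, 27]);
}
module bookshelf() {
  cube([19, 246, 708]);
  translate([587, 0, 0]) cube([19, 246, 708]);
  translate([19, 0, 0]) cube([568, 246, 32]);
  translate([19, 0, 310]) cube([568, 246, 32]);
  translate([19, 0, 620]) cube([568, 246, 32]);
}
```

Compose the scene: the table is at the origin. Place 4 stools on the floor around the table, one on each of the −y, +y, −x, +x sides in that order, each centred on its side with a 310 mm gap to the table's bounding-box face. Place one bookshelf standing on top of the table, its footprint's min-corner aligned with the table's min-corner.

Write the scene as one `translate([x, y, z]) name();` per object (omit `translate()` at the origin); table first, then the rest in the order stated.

table();
translate([615, -607, 0]) stool();
translate([615, 957, 0]) stool();
translate([-649, 175, 0]) stool();
translate([1879, 175, 0]) stool();
translate([0, 0, 686]) bookshelf();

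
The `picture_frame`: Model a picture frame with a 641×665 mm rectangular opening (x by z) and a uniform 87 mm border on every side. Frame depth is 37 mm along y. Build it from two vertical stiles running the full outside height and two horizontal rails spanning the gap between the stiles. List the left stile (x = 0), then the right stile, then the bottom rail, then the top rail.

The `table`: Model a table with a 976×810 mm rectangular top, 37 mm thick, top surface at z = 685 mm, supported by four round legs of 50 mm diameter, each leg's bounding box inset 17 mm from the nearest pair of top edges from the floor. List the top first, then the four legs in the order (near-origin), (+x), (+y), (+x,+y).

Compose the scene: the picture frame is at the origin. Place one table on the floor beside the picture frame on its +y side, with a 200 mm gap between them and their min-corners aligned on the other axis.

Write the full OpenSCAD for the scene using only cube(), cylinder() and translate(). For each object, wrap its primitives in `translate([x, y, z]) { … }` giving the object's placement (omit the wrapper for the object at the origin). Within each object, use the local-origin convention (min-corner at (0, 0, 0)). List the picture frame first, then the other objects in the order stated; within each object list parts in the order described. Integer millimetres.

cube([87, 37, 839]);
translate([728, 0, 0]) cube([87, 37, 839]);
translate([87, 0, 0]) cube([641, 37, 87]);
translate([87, 0, 752]) cube([641, 37, 87]);
translate([0, 237, 0]) {
  translate([0, 0, 648]) cube([976, 810, 37]);
  translate([42, 42, 0]) cylinder(h = 648, r = 25);
  translate([934, 42, 0]) cylinder(h = 648, r = 25);
  translate([42, 768, 0]) cylinder(h = 648, r = 25);
  translate([934, 768, 0]) cylinder(h = 648, r = 25);
}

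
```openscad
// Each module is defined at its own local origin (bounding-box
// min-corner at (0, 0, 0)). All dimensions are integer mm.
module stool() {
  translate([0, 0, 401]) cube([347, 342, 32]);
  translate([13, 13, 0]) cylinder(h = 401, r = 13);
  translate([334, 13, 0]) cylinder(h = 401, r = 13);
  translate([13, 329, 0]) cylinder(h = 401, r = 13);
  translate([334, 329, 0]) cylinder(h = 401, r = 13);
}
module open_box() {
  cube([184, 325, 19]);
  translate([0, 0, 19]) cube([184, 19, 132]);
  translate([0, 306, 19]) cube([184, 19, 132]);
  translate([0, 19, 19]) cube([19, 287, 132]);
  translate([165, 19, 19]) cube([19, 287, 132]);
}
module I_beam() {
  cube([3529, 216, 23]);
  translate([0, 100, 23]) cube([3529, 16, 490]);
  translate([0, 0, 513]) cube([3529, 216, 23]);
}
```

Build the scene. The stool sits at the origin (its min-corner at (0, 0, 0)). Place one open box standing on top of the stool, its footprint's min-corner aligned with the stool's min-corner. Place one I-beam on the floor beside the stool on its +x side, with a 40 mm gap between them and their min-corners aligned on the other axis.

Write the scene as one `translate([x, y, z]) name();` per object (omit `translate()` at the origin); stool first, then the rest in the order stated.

stool();
translate([0, 0, 433]) open_box();
translate([387, 0, 0]) I_beam();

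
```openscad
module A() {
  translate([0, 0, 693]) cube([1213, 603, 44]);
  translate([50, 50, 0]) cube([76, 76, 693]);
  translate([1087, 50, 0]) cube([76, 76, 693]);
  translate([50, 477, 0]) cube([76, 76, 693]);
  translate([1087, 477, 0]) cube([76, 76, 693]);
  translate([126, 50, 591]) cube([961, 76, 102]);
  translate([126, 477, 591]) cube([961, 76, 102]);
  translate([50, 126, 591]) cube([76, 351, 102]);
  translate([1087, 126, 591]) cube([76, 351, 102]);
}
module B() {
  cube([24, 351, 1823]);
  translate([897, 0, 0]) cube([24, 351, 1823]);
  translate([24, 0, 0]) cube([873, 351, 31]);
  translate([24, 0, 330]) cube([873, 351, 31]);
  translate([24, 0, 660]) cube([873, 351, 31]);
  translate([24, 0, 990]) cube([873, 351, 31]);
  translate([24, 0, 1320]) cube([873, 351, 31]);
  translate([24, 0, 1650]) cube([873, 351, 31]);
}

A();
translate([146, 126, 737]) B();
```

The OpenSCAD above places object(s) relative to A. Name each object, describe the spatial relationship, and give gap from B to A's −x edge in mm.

The bookshelf's min-x is at 146; the table's min-x is 0; gap = 146 mm.

A is a table. B is a bookshelf. The bookshelf is on top of the table, centred. The gap from the bookshelf to the table's −x edge is 146 mm.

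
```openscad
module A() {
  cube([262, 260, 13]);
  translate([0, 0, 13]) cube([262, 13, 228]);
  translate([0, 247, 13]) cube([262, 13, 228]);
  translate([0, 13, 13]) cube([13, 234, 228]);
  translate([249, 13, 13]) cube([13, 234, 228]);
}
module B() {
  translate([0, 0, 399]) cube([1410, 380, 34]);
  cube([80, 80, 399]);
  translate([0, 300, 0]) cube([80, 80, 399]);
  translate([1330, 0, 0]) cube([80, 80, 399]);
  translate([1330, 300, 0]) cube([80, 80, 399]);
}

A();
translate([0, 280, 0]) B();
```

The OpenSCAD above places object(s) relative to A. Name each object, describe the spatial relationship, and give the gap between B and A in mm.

A is an open box. B is a bench. The bench is on the floor beside the open box on its +y side. The gap between the bench and the open box is 20 mm.

The bench's nearest face is 20 mm from the open box's +y face.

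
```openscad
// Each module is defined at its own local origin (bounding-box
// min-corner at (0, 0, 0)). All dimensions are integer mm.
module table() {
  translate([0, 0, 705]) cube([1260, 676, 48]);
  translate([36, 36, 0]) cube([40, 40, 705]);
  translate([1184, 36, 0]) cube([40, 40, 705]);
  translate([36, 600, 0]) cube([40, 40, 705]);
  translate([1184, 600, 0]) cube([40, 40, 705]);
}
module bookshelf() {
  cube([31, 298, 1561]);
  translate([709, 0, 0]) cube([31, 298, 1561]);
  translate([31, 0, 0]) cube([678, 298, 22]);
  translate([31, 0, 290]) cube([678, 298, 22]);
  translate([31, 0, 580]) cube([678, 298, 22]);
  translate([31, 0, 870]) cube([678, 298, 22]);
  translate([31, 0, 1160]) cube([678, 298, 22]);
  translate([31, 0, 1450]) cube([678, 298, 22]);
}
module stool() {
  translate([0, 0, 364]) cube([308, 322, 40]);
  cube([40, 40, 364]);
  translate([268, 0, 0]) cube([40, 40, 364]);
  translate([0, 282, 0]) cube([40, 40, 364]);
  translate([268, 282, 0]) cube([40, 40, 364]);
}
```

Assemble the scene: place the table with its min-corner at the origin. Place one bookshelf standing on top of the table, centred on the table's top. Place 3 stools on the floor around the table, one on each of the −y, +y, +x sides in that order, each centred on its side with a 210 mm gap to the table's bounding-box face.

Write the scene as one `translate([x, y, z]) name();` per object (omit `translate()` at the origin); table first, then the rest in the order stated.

table();
translate([260, 189, 753]) bookshelf();
translate([476, -532, 0]) stool();
translate([476, 886, 0]) stool();
translate([1470, 177, 0]) stool();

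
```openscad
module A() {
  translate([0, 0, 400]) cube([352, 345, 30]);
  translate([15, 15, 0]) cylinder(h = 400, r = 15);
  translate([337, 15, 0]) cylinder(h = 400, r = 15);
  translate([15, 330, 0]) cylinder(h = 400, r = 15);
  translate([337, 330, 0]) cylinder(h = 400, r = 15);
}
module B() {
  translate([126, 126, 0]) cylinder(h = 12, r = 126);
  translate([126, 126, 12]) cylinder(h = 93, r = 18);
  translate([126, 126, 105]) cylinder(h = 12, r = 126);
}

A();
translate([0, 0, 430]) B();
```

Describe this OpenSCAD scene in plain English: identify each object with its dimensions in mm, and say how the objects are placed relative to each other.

A is a simple wooden stool: a rectangular seat 352 mm (x) by 345 mm (y), 30 mm thick, top face at z = 430 mm, on four round legs, each 30 mm in diameter. The legs rest on z = 0, each leg's axis is inset half a diameter from the nearest pair of seat edges (so the leg's bounding box is flush with the corner).

B is a spool: two coaxial disc flanges of radius 126 mm and thickness 12 mm, joined by a core cylinder of radius 18 mm and height 93 mm. The lower flange rests on z = 0 and the three cylinders share a vertical axis.

The spool is on top of the stool.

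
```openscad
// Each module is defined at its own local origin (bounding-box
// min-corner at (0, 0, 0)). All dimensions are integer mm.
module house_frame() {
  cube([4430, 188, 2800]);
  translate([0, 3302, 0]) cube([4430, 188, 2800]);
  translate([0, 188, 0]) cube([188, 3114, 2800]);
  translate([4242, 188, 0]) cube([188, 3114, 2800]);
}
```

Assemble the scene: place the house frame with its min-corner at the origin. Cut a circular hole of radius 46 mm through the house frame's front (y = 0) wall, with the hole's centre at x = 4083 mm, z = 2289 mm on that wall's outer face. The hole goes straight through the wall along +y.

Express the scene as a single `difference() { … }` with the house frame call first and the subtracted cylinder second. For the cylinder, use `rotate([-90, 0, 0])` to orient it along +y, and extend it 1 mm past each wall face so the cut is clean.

difference() {
  house_frame();
  translate([4083, -1, 2289]) rotate([-90, 0, 0]) cylinder(h = 190, r = 46);
}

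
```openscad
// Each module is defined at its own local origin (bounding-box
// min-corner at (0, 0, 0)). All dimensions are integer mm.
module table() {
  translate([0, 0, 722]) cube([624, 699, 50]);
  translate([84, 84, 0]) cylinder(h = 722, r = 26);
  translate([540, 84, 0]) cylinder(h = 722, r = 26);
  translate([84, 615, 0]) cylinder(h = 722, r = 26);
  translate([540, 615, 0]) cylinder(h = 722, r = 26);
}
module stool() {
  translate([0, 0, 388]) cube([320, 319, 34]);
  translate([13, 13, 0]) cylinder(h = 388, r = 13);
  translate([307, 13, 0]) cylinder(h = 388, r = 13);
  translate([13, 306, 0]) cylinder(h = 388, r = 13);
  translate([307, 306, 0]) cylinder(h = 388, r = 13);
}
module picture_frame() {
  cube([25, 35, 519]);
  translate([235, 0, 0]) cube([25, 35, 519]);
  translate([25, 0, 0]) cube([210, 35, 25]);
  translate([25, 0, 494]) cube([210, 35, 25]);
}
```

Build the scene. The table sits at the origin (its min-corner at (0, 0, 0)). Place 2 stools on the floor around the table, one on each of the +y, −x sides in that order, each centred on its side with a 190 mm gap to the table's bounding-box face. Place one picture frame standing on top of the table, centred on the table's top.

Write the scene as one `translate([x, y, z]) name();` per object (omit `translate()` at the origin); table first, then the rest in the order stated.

table();
translate([152, 889, 0]) stool();
translate([-510, 190, 0]) stool();
translate([182, 332, 772]) picture_frame();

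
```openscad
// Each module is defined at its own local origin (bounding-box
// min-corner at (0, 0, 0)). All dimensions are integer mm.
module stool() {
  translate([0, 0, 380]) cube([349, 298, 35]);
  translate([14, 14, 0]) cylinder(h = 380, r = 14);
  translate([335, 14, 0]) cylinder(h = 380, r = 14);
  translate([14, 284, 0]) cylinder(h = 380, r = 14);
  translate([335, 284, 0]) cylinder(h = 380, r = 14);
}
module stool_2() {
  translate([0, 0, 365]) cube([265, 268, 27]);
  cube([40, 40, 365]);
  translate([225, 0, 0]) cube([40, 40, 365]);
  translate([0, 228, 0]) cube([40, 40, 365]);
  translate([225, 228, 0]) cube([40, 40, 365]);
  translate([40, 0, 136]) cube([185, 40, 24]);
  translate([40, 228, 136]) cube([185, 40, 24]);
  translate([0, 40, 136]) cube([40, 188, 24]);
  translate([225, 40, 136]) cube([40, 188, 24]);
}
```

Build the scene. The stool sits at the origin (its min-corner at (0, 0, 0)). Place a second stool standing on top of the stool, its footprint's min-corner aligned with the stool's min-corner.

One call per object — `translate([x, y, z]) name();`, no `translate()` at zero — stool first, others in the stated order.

stool();
translate([0, 0, 415]) stool_2();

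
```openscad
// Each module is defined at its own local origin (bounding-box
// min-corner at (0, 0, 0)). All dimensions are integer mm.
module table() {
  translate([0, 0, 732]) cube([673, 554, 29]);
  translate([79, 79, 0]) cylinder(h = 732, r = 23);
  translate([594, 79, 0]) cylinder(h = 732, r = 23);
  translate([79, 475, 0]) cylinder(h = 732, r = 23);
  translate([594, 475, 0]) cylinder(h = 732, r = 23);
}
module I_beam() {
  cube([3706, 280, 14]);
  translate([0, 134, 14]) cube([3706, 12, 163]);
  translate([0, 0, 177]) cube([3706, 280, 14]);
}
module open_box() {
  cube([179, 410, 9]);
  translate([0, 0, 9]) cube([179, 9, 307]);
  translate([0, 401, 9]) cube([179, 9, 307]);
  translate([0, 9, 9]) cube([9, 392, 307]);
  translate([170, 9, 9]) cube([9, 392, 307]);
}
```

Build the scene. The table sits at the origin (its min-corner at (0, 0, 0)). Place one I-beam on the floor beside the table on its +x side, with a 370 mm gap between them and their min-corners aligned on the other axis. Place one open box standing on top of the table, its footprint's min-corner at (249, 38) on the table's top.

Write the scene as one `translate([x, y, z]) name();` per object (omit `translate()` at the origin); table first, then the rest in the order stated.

table();
translate([1043, 0, 0]) I_beam();
translate([249, 38, 761]) open_box();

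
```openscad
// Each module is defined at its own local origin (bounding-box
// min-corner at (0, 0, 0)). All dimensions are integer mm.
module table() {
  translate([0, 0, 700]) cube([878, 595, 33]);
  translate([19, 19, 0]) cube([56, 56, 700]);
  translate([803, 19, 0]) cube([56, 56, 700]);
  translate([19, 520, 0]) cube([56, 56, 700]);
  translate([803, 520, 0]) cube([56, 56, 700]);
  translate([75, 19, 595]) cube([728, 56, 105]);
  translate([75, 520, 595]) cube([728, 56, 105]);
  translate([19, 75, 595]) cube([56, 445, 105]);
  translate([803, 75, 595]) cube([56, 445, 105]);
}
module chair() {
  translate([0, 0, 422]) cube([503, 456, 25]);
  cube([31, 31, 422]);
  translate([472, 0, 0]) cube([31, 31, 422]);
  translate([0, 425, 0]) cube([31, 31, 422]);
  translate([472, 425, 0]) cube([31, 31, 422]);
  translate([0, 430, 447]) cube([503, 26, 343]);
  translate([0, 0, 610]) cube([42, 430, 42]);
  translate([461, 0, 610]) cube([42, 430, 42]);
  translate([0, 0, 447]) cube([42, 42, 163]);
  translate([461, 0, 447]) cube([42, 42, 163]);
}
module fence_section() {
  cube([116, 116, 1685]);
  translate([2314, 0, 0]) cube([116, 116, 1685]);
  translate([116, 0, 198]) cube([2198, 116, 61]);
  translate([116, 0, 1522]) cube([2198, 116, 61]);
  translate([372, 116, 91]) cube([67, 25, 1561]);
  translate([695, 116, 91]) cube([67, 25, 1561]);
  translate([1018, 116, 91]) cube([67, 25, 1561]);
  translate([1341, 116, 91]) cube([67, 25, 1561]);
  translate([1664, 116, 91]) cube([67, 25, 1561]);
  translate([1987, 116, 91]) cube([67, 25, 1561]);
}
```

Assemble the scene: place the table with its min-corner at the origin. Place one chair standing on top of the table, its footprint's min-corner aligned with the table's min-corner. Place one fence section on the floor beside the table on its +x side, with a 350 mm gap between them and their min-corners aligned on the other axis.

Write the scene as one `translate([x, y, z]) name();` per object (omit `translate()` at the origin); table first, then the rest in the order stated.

table();
translate([0, 0, 733]) chair();
translate([1228, 0, 0]) fence_section();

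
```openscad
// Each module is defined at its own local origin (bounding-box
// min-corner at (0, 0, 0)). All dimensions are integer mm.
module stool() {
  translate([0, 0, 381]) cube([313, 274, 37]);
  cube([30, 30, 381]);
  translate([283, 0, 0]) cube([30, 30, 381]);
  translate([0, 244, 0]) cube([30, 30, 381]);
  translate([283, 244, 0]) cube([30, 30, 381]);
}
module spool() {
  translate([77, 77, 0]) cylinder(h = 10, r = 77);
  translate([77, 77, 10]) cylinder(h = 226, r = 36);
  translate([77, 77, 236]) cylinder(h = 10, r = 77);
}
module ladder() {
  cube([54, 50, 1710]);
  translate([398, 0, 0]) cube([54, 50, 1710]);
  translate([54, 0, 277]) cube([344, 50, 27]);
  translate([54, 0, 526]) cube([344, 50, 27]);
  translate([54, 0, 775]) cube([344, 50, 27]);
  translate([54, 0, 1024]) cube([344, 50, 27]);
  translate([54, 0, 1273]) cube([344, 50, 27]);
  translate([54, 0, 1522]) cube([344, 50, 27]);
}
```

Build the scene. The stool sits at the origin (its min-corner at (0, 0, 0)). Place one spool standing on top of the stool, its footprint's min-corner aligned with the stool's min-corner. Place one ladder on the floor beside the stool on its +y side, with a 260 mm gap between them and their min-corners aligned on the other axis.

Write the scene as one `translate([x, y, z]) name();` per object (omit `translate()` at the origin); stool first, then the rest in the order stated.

stool();
translate([0, 0, 418]) spool();
translate([0, 534, 0]) ladder();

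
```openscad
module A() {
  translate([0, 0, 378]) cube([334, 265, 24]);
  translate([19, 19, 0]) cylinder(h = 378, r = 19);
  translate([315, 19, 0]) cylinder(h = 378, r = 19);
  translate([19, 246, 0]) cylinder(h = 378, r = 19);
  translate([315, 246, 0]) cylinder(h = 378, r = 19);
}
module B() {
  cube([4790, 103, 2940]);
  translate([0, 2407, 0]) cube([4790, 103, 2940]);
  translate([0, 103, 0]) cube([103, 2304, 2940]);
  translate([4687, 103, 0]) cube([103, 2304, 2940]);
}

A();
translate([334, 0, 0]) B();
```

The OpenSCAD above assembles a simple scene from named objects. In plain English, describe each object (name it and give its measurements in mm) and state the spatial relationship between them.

A is a four-legged stool. The seat is 334×265 mm, 24 mm thick, top at z = 402 mm. It stands on four round legs, each 38 mm in diameter, from z = 0 to the seat underside, each leg's axis is inset half a diameter from the nearest pair of seat edges (so the leg's bounding box is flush with the corner).

B is the wall frame of a small rectangular building: four walls, each 2940 mm tall and 103 mm thick, enclosing a footprint 4790 mm (x) by 2510 mm (y) outside-to-outside, with no floor or roof. The front and back walls (the −y and +y sides) span the full width; the two side walls fit between them.

The house frame is against the stool's +x side, with their −y faces flush.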